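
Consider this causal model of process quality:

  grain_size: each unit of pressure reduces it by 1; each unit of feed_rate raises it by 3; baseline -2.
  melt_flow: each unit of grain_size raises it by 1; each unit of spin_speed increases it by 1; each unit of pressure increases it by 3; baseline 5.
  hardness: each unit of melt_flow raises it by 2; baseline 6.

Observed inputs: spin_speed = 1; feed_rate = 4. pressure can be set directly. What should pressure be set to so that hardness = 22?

pressure = -4

Substituting into the grain_size equation gives grain_size = -pressure + 10.
Substituting into the melt_flow equation gives melt_flow = 2*pressure + 16.
Substituting into the hardness equation gives hardness = 4*pressure + 38.
Solve 4*pressure + 38 = 22: pressure = (22 - 38) / 4 = -4.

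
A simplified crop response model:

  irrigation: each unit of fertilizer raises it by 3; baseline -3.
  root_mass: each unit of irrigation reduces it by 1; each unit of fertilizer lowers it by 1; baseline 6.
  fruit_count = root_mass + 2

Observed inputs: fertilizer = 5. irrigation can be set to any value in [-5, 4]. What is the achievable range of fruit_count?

Intervening on irrigation fixes its value directly, overriding its dependence on fertilizer.
Substituting into the root_mass equation gives root_mass = -irrigation + 1.
Substituting into the fruit_count equation gives fruit_count = -irrigation + 3.
Linear in irrigation, so extremes are at the endpoints: irrigation = -5 gives fruit_count = 8; irrigation = 4 gives fruit_count = -1.

-1 to 8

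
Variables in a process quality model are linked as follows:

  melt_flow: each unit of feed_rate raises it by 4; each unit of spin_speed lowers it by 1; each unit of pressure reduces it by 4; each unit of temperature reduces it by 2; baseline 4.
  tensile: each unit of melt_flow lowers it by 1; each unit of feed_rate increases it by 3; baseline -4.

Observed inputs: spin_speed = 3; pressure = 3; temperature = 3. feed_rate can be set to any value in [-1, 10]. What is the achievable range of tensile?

3 to 14

Substituting into the melt_flow equation gives melt_flow = 4*feed_rate - 17.
This gives tensile = -feed_rate + 13.
Linear in feed_rate, so extremes are at the endpoints: feed_rate = -1 gives tensile = 14; feed_rate = 10 gives tensile = 3.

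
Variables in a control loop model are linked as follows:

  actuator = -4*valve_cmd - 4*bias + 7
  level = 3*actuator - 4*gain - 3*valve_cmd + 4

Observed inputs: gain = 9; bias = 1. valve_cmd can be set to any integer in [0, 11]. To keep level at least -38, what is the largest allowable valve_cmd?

Substituting into the actuator equation gives actuator = -4*valve_cmd + 3.
This gives level = -15*valve_cmd - 23.
Require -15*valve_cmd - 23 ≥ -38, so valve_cmd ≤ 1.
The largest integer in [0, 11] satisfying this is 1.

valve_cmd = 1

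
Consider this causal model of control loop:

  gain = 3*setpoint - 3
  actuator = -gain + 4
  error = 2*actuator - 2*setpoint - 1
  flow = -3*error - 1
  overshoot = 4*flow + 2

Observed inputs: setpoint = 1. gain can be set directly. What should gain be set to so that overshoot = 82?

Intervening on gain fixes its value directly, overriding its dependence on setpoint.
Substituting into the error equation gives error = -2*gain + 5.
flow becomes 6*gain - 16.
Substituting into the overshoot equation gives overshoot = 24*gain - 62.
Solve 24*gain - 62 = 82: gain = (82 + 62) / 24 = 6.

gain = 6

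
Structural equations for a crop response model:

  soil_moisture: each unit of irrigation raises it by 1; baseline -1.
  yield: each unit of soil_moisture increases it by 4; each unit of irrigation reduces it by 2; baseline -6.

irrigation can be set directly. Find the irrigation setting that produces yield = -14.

Substituting into the yield equation gives yield = 2*irrigation - 10.
Solve 2*irrigation - 10 = -14: irrigation = (-14 + 10) / 2 = -2.

irrigation = -2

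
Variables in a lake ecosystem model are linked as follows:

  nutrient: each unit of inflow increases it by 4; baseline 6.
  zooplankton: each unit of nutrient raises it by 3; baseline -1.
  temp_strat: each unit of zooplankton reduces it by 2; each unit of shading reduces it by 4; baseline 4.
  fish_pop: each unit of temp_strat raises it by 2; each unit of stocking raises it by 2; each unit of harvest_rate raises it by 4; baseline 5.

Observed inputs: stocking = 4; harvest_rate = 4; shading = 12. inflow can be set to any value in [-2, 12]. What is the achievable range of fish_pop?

-703 to -31

Substituting into the zooplankton equation gives zooplankton = 12*inflow + 17.
Substituting into the temp_strat equation gives temp_strat = -24*inflow - 78.
This gives fish_pop = -48*inflow - 127.
Linear in inflow, so extremes are at the endpoints: inflow = -2 gives fish_pop = -31; inflow = 12 gives fish_pop = -703.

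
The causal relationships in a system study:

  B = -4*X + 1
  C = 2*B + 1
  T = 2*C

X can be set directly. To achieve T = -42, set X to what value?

X = 3

Substituting into the C equation gives C = -8*X + 3.
Substituting into the T equation gives T = -16*X + 6.
Solve -16*X + 6 = -42: X = (-42 - 6) / -16 = 3.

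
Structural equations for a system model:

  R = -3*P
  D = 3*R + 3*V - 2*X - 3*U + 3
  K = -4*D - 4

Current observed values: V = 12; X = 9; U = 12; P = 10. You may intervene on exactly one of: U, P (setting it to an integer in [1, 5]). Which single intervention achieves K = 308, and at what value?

set U = 3

Intervening on U: with other inputs at their observed values, K = 12*U + 272. Solving for 308 gives U = 3, within [1, 5].
Intervening on P: K = 36*P + 56. Reaching 308 requires P = 7, outside [1, 5].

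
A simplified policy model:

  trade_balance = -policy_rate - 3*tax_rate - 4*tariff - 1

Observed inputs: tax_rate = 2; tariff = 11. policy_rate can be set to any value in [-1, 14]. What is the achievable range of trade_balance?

-65 to -50

Substituting into the trade_balance equation gives trade_balance = -policy_rate - 51.
Linear in policy_rate, so extremes are at the endpoints: policy_rate = -1 gives trade_balance = -50; policy_rate = 14 gives trade_balance = -65.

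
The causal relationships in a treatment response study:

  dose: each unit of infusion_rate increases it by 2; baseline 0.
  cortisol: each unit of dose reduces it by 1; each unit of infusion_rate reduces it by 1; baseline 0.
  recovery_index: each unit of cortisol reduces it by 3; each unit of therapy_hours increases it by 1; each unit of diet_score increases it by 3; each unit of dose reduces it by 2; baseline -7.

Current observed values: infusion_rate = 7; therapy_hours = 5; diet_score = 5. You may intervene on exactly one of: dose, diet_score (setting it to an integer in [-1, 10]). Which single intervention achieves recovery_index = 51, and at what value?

set diet_score = 6

Intervening on dose: recovery_index = dose + 34. Reaching 51 requires dose = 17, outside [-1, 10].
Intervening on diet_score: with other inputs at their observed values, recovery_index = 3*diet_score + 33. Solving for 51 gives diet_score = 6, within [-1, 10].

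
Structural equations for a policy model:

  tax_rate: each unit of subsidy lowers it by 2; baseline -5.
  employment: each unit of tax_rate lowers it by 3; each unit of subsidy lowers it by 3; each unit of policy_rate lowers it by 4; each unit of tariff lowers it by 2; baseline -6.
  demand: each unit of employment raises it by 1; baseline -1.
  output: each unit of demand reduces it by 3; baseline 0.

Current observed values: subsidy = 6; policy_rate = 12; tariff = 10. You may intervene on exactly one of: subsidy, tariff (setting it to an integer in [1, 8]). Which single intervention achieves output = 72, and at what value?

Intervening on subsidy: output = -9*subsidy + 180. Reaching 72 requires subsidy = 12, outside [1, 8].
Intervening on tariff: with other inputs at their observed values, output = 6*tariff + 66. Solving for 72 gives tariff = 1, within [1, 8].

set tariff = 1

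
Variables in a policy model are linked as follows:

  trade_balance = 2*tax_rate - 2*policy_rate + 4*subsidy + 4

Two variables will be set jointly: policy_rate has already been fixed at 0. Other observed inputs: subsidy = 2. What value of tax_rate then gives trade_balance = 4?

tax_rate = -4

With policy_rate held at 0:
Substituting into the trade_balance equation gives trade_balance = 2*tax_rate + 12.
Solve 2*tax_rate + 12 = 4: tax_rate = (4 - 12) / 2 = -4.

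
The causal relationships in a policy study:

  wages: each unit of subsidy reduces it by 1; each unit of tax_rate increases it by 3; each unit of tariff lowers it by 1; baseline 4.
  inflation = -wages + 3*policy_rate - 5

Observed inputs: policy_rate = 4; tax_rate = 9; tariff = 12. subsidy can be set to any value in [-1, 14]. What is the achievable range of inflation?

Substituting into the wages equation gives wages = -subsidy + 19.
Substituting into the inflation equation gives inflation = subsidy - 12.
Linear in subsidy, so extremes are at the endpoints: subsidy = -1 gives inflation = -13; subsidy = 14 gives inflation = 2.

-13 to 2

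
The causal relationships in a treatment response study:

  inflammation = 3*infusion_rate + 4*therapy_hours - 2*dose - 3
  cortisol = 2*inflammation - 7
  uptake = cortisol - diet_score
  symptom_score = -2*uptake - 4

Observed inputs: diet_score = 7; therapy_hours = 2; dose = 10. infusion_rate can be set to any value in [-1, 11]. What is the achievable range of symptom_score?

-48 to 96

Substituting into the inflammation equation gives inflammation = 3*infusion_rate - 15.
Substituting into the cortisol equation gives cortisol = 6*infusion_rate - 37.
Substituting into the uptake equation gives uptake = 6*infusion_rate - 44.
So symptom_score = -12*infusion_rate + 84.
Linear in infusion_rate, so extremes are at the endpoints: infusion_rate = -1 gives symptom_score = 96; infusion_rate = 11 gives symptom_score = -48.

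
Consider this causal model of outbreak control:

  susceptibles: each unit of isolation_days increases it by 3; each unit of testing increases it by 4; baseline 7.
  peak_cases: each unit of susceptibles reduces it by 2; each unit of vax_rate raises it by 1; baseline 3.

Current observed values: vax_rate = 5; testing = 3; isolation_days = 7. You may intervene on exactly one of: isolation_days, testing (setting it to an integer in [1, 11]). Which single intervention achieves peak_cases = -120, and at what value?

set testing = 9

Intervening on isolation_days: peak_cases = -6*isolation_days - 30. Reaching -120 requires isolation_days = 15, outside [1, 11].
Intervening on testing: with other inputs at their observed values, peak_cases = -8*testing - 48. Solving for -120 gives testing = 9, within [1, 11].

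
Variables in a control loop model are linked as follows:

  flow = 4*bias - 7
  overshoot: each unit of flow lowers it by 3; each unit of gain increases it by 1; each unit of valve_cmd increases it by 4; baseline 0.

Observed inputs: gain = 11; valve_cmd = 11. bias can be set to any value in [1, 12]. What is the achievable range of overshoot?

Substituting into the overshoot equation gives overshoot = -12*bias + 76.
Linear in bias, so extremes are at the endpoints: bias = 1 gives overshoot = 64; bias = 12 gives overshoot = -68.

-68 to 64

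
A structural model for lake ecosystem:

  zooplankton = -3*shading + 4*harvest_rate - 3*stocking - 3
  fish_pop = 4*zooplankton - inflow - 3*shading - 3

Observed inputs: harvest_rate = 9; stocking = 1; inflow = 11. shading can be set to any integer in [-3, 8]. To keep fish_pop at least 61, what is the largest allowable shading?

Substituting into the zooplankton equation gives zooplankton = -3*shading + 30.
So fish_pop = -15*shading + 106.
Require -15*shading + 106 ≥ 61, so shading ≤ 3.
The largest integer in [-3, 8] satisfying this is 3.

shading = 3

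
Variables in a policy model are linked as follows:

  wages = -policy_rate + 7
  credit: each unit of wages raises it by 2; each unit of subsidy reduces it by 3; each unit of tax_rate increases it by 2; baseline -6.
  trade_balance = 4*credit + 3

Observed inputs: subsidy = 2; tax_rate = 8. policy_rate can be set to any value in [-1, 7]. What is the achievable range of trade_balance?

Substituting into the credit equation gives credit = -2*policy_rate + 18.
Substituting into the trade_balance equation gives trade_balance = -8*policy_rate + 75.
Linear in policy_rate, so extremes are at the endpoints: policy_rate = -1 gives trade_balance = 83; policy_rate = 7 gives trade_balance = 19.

19 to 83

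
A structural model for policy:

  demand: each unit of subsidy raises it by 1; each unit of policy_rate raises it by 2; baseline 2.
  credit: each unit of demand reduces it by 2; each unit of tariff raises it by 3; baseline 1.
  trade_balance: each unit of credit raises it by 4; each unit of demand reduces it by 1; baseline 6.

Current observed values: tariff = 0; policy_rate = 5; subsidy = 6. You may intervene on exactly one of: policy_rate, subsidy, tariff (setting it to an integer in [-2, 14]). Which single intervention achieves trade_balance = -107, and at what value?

Intervening on policy_rate: trade_balance = -18*policy_rate - 62. Reaching -107 requires policy_rate = 5/2, not an integer.
Intervening on subsidy: with other inputs at their observed values, trade_balance = -9*subsidy - 98. Solving for -107 gives subsidy = 1, within [-2, 14].
Intervening on tariff: trade_balance = 12*tariff - 152. Reaching -107 requires tariff = 15/4, not an integer.

set subsidy = 1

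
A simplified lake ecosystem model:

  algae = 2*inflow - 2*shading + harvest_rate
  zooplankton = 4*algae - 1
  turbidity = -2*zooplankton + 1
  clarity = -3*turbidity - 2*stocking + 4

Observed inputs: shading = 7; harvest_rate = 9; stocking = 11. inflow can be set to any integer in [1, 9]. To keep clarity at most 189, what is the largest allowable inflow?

inflow = 7

Substituting into the algae equation gives algae = 2*inflow - 5.
Substituting into the zooplankton equation gives zooplankton = 8*inflow - 21.
This gives turbidity = -16*inflow + 43.
Substituting into the clarity equation gives clarity = 48*inflow - 147.
Require 48*inflow - 147 ≤ 189, so inflow ≤ 7.
The largest integer in [1, 9] satisfying this is 7.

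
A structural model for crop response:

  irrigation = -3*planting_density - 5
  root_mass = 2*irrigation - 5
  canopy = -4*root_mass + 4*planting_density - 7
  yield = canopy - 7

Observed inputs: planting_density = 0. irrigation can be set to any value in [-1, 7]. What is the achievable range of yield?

-50 to 14

Intervening on irrigation fixes its value directly, overriding its dependence on planting_density.
Substituting into the canopy equation gives canopy = -8*irrigation + 13.
Substituting into the yield equation gives yield = -8*irrigation + 6.
Linear in irrigation, so extremes are at the endpoints: irrigation = -1 gives yield = 14; irrigation = 7 gives yield = -50.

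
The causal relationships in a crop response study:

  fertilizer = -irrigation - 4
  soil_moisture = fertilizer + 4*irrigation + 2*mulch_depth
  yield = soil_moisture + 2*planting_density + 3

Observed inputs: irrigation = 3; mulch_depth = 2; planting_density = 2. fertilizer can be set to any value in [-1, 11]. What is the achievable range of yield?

22 to 34

Intervening on fertilizer fixes its value directly, overriding its dependence on irrigation.
Substituting into the soil_moisture equation gives soil_moisture = fertilizer + 16.
Substituting into the yield equation gives yield = fertilizer + 23.
Linear in fertilizer, so extremes are at the endpoints: fertilizer = -1 gives yield = 22; fertilizer = 11 gives yield = 34.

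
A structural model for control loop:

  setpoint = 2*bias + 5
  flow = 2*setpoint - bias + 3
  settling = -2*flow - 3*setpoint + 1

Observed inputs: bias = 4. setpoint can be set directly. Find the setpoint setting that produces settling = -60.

setpoint = 9

Intervening on setpoint fixes its value directly, overriding its dependence on bias.
Substituting into the flow equation gives flow = 2*setpoint - 1.
Substituting into the settling equation gives settling = -7*setpoint + 3.
Solve -7*setpoint + 3 = -60: setpoint = (-60 - 3) / -7 = 9.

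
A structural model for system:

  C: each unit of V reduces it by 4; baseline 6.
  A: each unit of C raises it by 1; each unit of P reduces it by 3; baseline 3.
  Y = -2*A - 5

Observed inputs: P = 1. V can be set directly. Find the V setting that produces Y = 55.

V = 9

Substituting into the A equation gives A = -4*V + 6.
Substituting into the Y equation gives Y = 8*V - 17.
Solve 8*V - 17 = 55: V = (55 + 17) / 8 = 9.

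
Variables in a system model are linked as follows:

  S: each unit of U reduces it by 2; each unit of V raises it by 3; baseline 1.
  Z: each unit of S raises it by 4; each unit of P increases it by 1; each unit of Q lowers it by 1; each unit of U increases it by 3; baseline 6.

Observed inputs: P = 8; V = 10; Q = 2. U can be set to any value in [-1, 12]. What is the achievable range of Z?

Substituting into the S equation gives S = -2*U + 31.
Z becomes -5*U + 136.
Linear in U, so extremes are at the endpoints: U = -1 gives Z = 141; U = 12 gives Z = 76.

76 to 141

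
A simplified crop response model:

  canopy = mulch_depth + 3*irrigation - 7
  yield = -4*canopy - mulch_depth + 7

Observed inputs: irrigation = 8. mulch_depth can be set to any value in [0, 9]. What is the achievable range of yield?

Substituting into the canopy equation gives canopy = mulch_depth + 17.
This gives yield = -5*mulch_depth - 61.
Linear in mulch_depth, so extremes are at the endpoints: mulch_depth = 0 gives yield = -61; mulch_depth = 9 gives yield = -106.

-106 to -61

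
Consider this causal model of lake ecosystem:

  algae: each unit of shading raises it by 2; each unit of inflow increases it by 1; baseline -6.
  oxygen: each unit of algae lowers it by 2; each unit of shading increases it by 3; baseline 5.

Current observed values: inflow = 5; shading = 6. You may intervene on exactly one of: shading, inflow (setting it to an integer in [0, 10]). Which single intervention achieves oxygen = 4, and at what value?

Intervening on shading: with other inputs at their observed values, oxygen = -shading + 7. Solving for 4 gives shading = 3, within [0, 10].
Intervening on inflow: oxygen = -2*inflow + 11. Reaching 4 requires inflow = 7/2, not an integer.

set shading = 3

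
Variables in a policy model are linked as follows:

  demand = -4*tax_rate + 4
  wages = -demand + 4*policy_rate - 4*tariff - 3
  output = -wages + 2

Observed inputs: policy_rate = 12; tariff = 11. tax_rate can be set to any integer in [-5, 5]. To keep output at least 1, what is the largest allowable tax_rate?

tax_rate = 1

Substituting into the wages equation gives wages = 4*tax_rate - 3.
Substituting into the output equation gives output = -4*tax_rate + 5.
Require -4*tax_rate + 5 ≥ 1, so tax_rate ≤ 1.
The largest integer in [-5, 5] satisfying this is 1.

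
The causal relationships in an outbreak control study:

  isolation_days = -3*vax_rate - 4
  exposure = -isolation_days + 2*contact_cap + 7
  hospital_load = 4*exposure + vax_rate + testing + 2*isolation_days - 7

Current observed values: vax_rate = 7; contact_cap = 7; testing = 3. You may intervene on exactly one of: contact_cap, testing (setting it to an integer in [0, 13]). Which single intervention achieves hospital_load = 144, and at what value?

set testing = 10

Intervening on contact_cap: hospital_load = 8*contact_cap + 81. Reaching 144 requires contact_cap = 63/8, not an integer.
Intervening on testing: with other inputs at their observed values, hospital_load = testing + 134. Solving for 144 gives testing = 10, within [0, 13].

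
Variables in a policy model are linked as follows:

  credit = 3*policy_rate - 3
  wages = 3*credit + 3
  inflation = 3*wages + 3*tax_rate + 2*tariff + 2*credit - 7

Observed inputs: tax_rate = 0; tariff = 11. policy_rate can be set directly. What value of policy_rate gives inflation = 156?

Substituting into the wages equation gives wages = 9*policy_rate - 6.
Substituting into the inflation equation gives inflation = 33*policy_rate - 9.
Solve 33*policy_rate - 9 = 156: policy_rate = (156 + 9) / 33 = 5.

policy_rate = 5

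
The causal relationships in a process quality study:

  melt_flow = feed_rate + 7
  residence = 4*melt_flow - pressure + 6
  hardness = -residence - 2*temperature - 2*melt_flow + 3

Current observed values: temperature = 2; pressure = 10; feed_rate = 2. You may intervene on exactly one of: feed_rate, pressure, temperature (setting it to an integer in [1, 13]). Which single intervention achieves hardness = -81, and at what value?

set feed_rate = 7

Intervening on feed_rate: with other inputs at their observed values, hardness = -6*feed_rate - 39. Solving for -81 gives feed_rate = 7, within [1, 13].
Intervening on pressure: hardness = pressure - 61. Reaching -81 requires pressure = -20, outside [1, 13].
Intervening on temperature: hardness = -2*temperature - 47. Reaching -81 requires temperature = 17, outside [1, 13].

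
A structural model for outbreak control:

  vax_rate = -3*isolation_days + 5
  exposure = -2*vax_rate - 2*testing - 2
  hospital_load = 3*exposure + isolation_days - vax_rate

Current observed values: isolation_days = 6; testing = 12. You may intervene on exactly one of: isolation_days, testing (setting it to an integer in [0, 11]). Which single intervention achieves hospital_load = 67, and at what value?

Intervening on isolation_days: hospital_load = 22*isolation_days - 113. Reaching 67 requires isolation_days = 90/11, not an integer.
Intervening on testing: with other inputs at their observed values, hospital_load = -6*testing + 91. Solving for 67 gives testing = 4, within [0, 11].

set testing = 4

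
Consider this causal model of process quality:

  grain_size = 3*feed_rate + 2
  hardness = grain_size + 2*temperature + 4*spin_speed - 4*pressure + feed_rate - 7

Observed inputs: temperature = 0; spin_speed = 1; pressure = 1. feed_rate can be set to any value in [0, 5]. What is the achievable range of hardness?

-5 to 15

Substituting into the hardness equation gives hardness = 4*feed_rate - 5.
Linear in feed_rate, so extremes are at the endpoints: feed_rate = 0 gives hardness = -5; feed_rate = 5 gives hardness = 15.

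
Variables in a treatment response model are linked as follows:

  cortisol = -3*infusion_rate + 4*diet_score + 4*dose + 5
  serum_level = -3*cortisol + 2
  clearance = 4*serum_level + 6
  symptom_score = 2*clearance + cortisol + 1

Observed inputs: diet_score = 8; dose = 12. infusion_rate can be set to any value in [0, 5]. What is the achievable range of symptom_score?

Substituting into the cortisol equation gives cortisol = -3*infusion_rate + 85.
So serum_level = 9*infusion_rate - 253.
clearance becomes 36*infusion_rate - 1006.
symptom_score becomes 69*infusion_rate - 1926.
Linear in infusion_rate, so extremes are at the endpoints: infusion_rate = 0 gives symptom_score = -1926; infusion_rate = 5 gives symptom_score = -1581.

-1926 to -1581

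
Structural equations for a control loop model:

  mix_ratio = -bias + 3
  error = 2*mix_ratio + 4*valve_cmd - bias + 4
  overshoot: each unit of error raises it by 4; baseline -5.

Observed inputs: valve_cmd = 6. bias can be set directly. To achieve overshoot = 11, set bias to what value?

Substituting into the error equation gives error = -3*bias + 34.
Substituting into the overshoot equation gives overshoot = -12*bias + 131.
Solve -12*bias + 131 = 11: bias = (11 - 131) / -12 = 10.

bias = 10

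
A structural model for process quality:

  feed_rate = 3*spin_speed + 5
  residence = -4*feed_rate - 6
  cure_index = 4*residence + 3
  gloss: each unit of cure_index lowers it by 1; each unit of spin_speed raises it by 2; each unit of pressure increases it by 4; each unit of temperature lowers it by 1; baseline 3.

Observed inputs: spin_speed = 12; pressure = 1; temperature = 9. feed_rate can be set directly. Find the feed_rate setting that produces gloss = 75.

feed_rate = 2

Intervening on feed_rate fixes its value directly, overriding its dependence on spin_speed.
Substituting into the cure_index equation gives cure_index = -16*feed_rate - 21.
This gives gloss = 16*feed_rate + 43.
Solve 16*feed_rate + 43 = 75: feed_rate = (75 - 43) / 16 = 2.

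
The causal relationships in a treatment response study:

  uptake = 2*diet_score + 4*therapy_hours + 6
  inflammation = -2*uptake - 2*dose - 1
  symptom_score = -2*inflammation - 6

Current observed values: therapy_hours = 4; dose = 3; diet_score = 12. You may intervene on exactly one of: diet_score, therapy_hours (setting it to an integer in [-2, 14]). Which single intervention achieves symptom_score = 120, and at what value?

Intervening on diet_score: with other inputs at their observed values, symptom_score = 8*diet_score + 96. Solving for 120 gives diet_score = 3, within [-2, 14].
Intervening on therapy_hours: symptom_score = 16*therapy_hours + 128. Reaching 120 requires therapy_hours = -1/2, not an integer.

set diet_score = 3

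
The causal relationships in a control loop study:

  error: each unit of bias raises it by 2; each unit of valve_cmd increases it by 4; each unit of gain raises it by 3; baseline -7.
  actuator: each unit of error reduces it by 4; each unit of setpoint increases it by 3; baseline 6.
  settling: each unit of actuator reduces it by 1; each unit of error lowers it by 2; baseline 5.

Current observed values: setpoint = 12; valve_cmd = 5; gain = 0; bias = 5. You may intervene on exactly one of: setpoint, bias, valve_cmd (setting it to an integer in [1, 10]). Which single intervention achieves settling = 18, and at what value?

Intervening on setpoint: with other inputs at their observed values, settling = -3*setpoint + 45. Solving for 18 gives setpoint = 9, within [1, 10].
Intervening on bias: settling = 4*bias - 11. Reaching 18 requires bias = 29/4, not an integer.
Intervening on valve_cmd: settling = 8*valve_cmd - 31. Reaching 18 requires valve_cmd = 49/8, not an integer.

set setpoint = 9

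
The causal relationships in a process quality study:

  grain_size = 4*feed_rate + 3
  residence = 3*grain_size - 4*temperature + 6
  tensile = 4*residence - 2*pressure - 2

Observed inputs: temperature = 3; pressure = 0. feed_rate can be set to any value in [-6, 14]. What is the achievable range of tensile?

-278 to 682

Substituting into the residence equation gives residence = 12*feed_rate + 3.
This gives tensile = 48*feed_rate + 10.
Linear in feed_rate, so extremes are at the endpoints: feed_rate = -6 gives tensile = -278; feed_rate = 14 gives tensile = 682.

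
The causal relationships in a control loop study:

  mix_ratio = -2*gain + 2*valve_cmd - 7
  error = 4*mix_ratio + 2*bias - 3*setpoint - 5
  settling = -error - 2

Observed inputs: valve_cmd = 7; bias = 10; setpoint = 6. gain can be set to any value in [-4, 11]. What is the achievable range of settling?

-59 to 61

Substituting into the mix_ratio equation gives mix_ratio = -2*gain + 7.
Substituting into the error equation gives error = -8*gain + 25.
Substituting into the settling equation gives settling = 8*gain - 27.
Linear in gain, so extremes are at the endpoints: gain = -4 gives settling = -59; gain = 11 gives settling = 61.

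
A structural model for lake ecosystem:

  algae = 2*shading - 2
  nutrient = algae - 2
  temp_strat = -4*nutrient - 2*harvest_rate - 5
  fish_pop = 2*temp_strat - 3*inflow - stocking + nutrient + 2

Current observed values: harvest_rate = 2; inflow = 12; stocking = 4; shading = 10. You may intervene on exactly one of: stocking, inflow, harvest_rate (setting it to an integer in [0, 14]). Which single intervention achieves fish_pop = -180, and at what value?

Intervening on stocking: fish_pop = -stocking - 164. Reaching -180 requires stocking = 16, outside [0, 14].
Intervening on inflow: fish_pop = -3*inflow - 132. Reaching -180 requires inflow = 16, outside [0, 14].
Intervening on harvest_rate: with other inputs at their observed values, fish_pop = -4*harvest_rate - 160. Solving for -180 gives harvest_rate = 5, within [0, 14].

set harvest_rate = 5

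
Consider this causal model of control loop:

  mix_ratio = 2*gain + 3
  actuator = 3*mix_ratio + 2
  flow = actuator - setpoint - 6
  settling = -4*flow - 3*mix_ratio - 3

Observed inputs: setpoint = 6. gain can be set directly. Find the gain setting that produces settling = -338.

Substituting into the actuator equation gives actuator = 6*gain + 11.
Substituting into the flow equation gives flow = 6*gain - 1.
So settling = -30*gain - 8.
Solve -30*gain - 8 = -338: gain = (-338 + 8) / -30 = 11.

gain = 11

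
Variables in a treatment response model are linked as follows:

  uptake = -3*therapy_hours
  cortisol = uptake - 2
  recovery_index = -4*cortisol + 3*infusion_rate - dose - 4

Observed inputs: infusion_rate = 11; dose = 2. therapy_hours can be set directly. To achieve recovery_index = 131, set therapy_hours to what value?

Substituting into the cortisol equation gives cortisol = -3*therapy_hours - 2.
So recovery_index = 12*therapy_hours + 35.
Solve 12*therapy_hours + 35 = 131: therapy_hours = (131 - 35) / 12 = 8.

therapy_hours = 8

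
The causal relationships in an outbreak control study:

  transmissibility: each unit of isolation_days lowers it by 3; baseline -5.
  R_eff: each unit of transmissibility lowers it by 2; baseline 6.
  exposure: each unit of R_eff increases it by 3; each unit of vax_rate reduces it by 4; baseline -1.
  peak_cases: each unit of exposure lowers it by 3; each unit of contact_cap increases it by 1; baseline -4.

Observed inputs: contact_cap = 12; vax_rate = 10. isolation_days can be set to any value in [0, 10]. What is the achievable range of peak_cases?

Substituting into the R_eff equation gives R_eff = 6*isolation_days + 16.
This gives exposure = 18*isolation_days + 7.
Substituting into the peak_cases equation gives peak_cases = -54*isolation_days - 13.
Linear in isolation_days, so extremes are at the endpoints: isolation_days = 0 gives peak_cases = -13; isolation_days = 10 gives peak_cases = -553.

-553 to -13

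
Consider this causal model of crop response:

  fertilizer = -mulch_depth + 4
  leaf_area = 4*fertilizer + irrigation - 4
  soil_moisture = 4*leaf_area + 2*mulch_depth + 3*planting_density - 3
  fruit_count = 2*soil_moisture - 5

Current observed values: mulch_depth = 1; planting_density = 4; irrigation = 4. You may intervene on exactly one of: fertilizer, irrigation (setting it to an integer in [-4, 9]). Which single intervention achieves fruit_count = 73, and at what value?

set irrigation = -1

Intervening on fertilizer: fruit_count = 32*fertilizer + 17. Reaching 73 requires fertilizer = 7/4, not an integer.
Intervening on irrigation: with other inputs at their observed values, fruit_count = 8*irrigation + 81. Solving for 73 gives irrigation = -1, within [-4, 9].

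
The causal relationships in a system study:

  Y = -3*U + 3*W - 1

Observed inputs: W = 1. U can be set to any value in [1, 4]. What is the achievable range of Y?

-10 to -1

Substituting into the Y equation gives Y = -3*U + 2.
Linear in U, so extremes are at the endpoints: U = 1 gives Y = -1; U = 4 gives Y = -10.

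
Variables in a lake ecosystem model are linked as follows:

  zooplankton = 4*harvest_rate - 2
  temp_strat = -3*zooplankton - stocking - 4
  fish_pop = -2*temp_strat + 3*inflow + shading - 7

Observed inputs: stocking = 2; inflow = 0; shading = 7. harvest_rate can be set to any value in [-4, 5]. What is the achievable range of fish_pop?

Substituting into the temp_strat equation gives temp_strat = -12*harvest_rate.
fish_pop becomes 24*harvest_rate.
Linear in harvest_rate, so extremes are at the endpoints: harvest_rate = -4 gives fish_pop = -96; harvest_rate = 5 gives fish_pop = 120.

-96 to 120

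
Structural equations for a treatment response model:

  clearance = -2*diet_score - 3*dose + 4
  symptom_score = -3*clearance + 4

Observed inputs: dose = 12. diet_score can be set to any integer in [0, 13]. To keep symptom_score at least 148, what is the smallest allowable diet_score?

Substituting into the clearance equation gives clearance = -2*diet_score - 32.
This gives symptom_score = 6*diet_score + 100.
Require 6*diet_score + 100 ≥ 148, so diet_score ≥ 8.
The smallest integer in [0, 13] satisfying this is 8.

diet_score = 8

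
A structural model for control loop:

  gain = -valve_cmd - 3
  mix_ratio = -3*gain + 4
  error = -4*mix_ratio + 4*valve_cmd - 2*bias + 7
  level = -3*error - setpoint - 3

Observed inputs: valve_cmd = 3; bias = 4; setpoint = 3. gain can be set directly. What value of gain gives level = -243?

Intervening on gain fixes its value directly, overriding its dependence on valve_cmd.
Substituting into the error equation gives error = 12*gain - 5.
This gives level = -36*gain + 9.
Solve -36*gain + 9 = -243: gain = (-243 - 9) / -36 = 7.

gain = 7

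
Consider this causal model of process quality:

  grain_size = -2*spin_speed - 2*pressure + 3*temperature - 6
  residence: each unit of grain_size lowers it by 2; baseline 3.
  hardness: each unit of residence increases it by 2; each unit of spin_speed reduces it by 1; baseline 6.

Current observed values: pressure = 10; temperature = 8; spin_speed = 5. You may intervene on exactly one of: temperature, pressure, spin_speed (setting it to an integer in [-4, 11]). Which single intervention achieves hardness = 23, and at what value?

set pressure = 6

Intervening on temperature: hardness = -12*temperature + 151. Reaching 23 requires temperature = 32/3, not an integer.
Intervening on pressure: with other inputs at their observed values, hardness = 8*pressure - 25. Solving for 23 gives pressure = 6, within [-4, 11].
Intervening on spin_speed: hardness = 7*spin_speed + 20. Reaching 23 requires spin_speed = 3/7, not an integer.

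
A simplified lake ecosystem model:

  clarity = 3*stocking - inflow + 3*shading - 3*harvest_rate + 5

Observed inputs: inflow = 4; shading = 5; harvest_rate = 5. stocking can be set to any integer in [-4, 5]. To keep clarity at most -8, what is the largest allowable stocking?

stocking = -3

Substituting into the clarity equation gives clarity = 3*stocking + 1.
Require 3*stocking + 1 ≤ -8, so stocking ≤ -3.
The largest integer in [-4, 5] satisfying this is -3.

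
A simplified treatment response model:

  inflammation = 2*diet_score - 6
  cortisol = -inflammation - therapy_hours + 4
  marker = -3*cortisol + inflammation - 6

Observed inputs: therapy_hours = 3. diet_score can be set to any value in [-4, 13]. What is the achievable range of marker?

-65 to 71

Substituting into the cortisol equation gives cortisol = -2*diet_score + 7.
Substituting into the marker equation gives marker = 8*diet_score - 33.
Linear in diet_score, so extremes are at the endpoints: diet_score = -4 gives marker = -65; diet_score = 13 gives marker = 71.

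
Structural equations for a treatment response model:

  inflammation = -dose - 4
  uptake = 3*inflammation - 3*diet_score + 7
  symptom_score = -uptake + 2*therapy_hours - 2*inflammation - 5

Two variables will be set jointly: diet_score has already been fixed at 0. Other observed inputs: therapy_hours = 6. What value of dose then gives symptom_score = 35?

dose = 3

With diet_score held at 0:
Substituting into the uptake equation gives uptake = -3*dose - 5.
Substituting into the symptom_score equation gives symptom_score = 5*dose + 20.
Solve 5*dose + 20 = 35: dose = (35 - 20) / 5 = 3.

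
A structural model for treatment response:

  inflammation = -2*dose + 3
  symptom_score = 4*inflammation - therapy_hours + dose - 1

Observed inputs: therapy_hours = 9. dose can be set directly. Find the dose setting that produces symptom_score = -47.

dose = 7

Substituting into the symptom_score equation gives symptom_score = -7*dose + 2.
Solve -7*dose + 2 = -47: dose = (-47 - 2) / -7 = 7.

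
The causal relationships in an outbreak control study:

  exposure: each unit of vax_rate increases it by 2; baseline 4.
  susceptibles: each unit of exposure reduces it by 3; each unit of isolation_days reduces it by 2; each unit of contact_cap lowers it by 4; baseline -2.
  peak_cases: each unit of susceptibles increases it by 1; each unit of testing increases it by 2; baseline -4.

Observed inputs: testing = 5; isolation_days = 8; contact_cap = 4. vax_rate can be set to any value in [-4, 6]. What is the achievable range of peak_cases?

-76 to -16

Substituting into the susceptibles equation gives susceptibles = -6*vax_rate - 46.
Substituting into the peak_cases equation gives peak_cases = -6*vax_rate - 40.
Linear in vax_rate, so extremes are at the endpoints: vax_rate = -4 gives peak_cases = -16; vax_rate = 6 gives peak_cases = -76.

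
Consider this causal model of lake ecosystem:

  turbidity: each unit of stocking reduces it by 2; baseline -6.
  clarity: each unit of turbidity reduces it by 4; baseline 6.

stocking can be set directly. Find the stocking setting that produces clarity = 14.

stocking = -2

Substituting into the clarity equation gives clarity = 8*stocking + 30.
Solve 8*stocking + 30 = 14: stocking = (14 - 30) / 8 = -2.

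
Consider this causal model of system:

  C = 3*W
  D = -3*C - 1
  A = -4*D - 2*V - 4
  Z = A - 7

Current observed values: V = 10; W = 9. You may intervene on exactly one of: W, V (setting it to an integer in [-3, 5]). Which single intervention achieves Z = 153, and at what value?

set W = 5

Intervening on W: with other inputs at their observed values, Z = 36*W - 27. Solving for 153 gives W = 5, within [-3, 5].
Intervening on V: Z = -2*V + 317. Reaching 153 requires V = 82, outside [-3, 5].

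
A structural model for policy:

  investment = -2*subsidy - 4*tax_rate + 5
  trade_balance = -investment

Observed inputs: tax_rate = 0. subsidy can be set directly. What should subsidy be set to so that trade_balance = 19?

subsidy = 12

Substituting into the investment equation gives investment = -2*subsidy + 5.
Substituting into the trade_balance equation gives trade_balance = 2*subsidy - 5.
Solve 2*subsidy - 5 = 19: subsidy = (19 + 5) / 2 = 12.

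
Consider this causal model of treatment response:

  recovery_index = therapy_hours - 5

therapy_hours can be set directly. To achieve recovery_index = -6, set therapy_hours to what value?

therapy_hours = -1

Solve therapy_hours - 5 = -6: therapy_hours = (-6 + 5) / 1 = -1.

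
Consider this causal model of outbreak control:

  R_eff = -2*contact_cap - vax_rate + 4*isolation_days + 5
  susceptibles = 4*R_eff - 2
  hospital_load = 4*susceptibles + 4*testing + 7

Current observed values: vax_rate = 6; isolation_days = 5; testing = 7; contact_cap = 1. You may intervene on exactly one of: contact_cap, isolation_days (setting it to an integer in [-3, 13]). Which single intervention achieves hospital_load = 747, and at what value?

Intervening on contact_cap: hospital_load = -32*contact_cap + 331. Reaching 747 requires contact_cap = -13, outside [-3, 13].
Intervening on isolation_days: with other inputs at their observed values, hospital_load = 64*isolation_days - 21. Solving for 747 gives isolation_days = 12, within [-3, 13].

set isolation_days = 12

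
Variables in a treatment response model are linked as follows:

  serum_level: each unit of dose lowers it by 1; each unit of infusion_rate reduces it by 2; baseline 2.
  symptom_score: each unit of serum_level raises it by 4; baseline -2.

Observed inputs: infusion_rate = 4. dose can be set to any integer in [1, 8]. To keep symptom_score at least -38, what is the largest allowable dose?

Substituting into the serum_level equation gives serum_level = -dose - 6.
Substituting into the symptom_score equation gives symptom_score = -4*dose - 26.
Require -4*dose - 26 ≥ -38, so dose ≤ 3.
The largest integer in [1, 8] satisfying this is 3.

dose = 3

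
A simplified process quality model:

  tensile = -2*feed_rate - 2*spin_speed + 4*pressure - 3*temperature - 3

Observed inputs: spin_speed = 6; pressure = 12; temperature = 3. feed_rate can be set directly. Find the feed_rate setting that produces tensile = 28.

feed_rate = -2

Substituting into the tensile equation gives tensile = -2*feed_rate + 24.
Solve -2*feed_rate + 24 = 28: feed_rate = (28 - 24) / -2 = -2.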